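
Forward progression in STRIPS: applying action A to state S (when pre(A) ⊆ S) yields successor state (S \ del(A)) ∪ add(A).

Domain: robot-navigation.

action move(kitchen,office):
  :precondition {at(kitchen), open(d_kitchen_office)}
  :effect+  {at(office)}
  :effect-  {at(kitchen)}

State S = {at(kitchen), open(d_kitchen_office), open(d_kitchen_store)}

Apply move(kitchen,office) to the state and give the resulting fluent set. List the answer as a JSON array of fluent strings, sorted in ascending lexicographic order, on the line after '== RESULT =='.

Progress:
  pre ⊆ S: {at(kitchen), open(d_kitchen_office)} ⊆ S  — applicable
  S \ del = {open(d_kitchen_office), open(d_kitchen_store)}
  ∪ add   = {at(office), open(d_kitchen_office), open(d_kitchen_store)}

== RESULT ==
["at(office)", "open(d_kitchen_office)", "open(d_kitchen_store)"]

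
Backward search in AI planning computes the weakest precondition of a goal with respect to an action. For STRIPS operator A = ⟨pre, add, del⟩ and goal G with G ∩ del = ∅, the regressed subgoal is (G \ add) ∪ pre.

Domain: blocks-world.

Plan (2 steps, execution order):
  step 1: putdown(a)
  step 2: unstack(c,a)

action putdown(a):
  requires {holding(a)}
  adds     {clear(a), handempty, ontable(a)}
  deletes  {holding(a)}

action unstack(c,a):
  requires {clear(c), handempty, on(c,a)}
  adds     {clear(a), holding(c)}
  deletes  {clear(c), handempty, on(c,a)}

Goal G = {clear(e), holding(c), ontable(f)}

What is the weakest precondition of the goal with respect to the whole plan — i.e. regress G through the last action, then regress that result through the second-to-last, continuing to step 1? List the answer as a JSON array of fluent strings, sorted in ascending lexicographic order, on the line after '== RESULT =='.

Regress step by step:
  through step 2 (unstack(c,a)): drop {holding(c)}, keep {clear(e), ontable(f)}, require {clear(c), handempty, on(c,a)}
    → {clear(c), clear(e), handempty, on(c,a), ontable(f)}
  through step 1 (putdown(a)): drop {handempty}, keep {clear(c), clear(e), on(c,a), ontable(f)}, require {holding(a)}
    → {clear(c), clear(e), holding(a), on(c,a), ontable(f)}

== RESULT ==
["clear(c)", "clear(e)", "holding(a)", "on(c,a)", "ontable(f)"]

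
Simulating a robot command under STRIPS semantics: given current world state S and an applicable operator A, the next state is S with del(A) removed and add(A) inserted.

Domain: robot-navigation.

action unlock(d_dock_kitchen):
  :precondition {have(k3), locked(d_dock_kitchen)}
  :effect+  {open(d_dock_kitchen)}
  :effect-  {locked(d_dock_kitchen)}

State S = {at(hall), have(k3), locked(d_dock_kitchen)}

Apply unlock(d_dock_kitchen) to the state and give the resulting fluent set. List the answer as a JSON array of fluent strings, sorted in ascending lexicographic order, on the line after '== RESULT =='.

Progress:
  pre ⊆ S: {have(k3), locked(d_dock_kitchen)} ⊆ S  — applicable
  S \ del = {at(hall), have(k3)}
  ∪ add   = {at(hall), have(k3), open(d_dock_kitchen)}

== RESULT ==
["at(hall)", "have(k3)", "open(d_dock_kitchen)"]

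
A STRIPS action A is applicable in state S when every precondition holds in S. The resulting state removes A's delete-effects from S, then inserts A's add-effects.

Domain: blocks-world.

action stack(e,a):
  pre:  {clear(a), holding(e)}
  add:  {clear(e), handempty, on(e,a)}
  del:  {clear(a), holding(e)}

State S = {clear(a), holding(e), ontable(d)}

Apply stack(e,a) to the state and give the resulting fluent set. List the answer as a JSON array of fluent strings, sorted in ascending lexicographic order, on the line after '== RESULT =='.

Progress:
  pre ⊆ S: {clear(a), holding(e)} ⊆ S  — applicable
  S \ del = {ontable(d)}
  ∪ add   = {clear(e), handempty, on(e,a), ontable(d)}

== RESULT ==
["clear(e)", "handempty", "on(e,a)", "ontable(d)"]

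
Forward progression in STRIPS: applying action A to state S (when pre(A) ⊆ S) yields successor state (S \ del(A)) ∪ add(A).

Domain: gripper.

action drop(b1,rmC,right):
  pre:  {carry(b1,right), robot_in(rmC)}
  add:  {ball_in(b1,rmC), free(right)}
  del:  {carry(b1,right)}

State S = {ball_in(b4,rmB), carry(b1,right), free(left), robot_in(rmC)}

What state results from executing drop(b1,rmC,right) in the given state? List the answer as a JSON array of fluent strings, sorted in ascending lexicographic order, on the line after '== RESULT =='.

Compute (S \ del) ∪ add:
  pre ⊆ S: {carry(b1,right), robot_in(rmC)} ⊆ S  — applicable
  S \ del = {ball_in(b4,rmB), free(left), robot_in(rmC)}
  ∪ add   = {ball_in(b1,rmC), ball_in(b4,rmB), free(left), free(right), robot_in(rmC)}

== RESULT ==
["ball_in(b1,rmC)", "ball_in(b4,rmB)", "free(left)", "free(right)", "robot_in(rmC)"]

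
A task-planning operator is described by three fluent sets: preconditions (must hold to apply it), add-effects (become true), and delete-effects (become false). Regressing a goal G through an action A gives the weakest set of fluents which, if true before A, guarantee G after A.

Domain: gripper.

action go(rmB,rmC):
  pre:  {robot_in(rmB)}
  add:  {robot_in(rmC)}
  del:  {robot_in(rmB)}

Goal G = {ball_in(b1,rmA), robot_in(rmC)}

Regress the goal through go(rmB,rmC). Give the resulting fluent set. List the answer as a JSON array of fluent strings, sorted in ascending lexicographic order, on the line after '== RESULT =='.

Compute (G \ add) ∪ pre:
  G ∩ del = {}  (empty — regression defined)
  G \ add = {ball_in(b1,rmA), robot_in(rmC)} \ {robot_in(rmC)} = {ball_in(b1,rmA)}
  ∪ pre   = {ball_in(b1,rmA)} ∪ {robot_in(rmB)}
          = {ball_in(b1,rmA), robot_in(rmB)}

== RESULT ==
["ball_in(b1,rmA)", "robot_in(rmB)"]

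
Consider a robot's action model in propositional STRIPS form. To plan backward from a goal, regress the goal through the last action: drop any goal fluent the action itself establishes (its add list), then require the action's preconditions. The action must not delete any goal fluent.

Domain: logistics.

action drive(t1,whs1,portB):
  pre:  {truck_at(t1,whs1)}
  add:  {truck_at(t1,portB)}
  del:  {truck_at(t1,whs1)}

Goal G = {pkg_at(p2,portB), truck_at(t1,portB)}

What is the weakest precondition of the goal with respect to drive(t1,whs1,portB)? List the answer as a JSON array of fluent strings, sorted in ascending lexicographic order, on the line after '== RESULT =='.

Compute (G \ add) ∪ pre:
  G ∩ del = {}  (empty — regression defined)
  G \ add = {pkg_at(p2,portB), truck_at(t1,portB)} \ {truck_at(t1,portB)} = {pkg_at(p2,portB)}
  ∪ pre   = {pkg_at(p2,portB)} ∪ {truck_at(t1,whs1)}
          = {pkg_at(p2,portB), truck_at(t1,whs1)}

== RESULT ==
["pkg_at(p2,portB)", "truck_at(t1,whs1)"]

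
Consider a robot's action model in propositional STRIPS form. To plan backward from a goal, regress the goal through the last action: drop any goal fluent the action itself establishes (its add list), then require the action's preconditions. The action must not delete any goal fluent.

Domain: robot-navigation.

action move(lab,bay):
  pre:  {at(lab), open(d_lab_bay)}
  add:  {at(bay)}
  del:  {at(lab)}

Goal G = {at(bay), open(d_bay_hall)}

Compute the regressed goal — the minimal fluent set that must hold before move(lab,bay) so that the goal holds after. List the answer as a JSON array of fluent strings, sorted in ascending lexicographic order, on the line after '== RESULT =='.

Compute (G \ add) ∪ pre:
  G ∩ del = {}  (empty — regression defined)
  G \ add = {at(bay), open(d_bay_hall)} \ {at(bay)} = {open(d_bay_hall)}
  ∪ pre   = {open(d_bay_hall)} ∪ {at(lab), open(d_lab_bay)}
          = {at(lab), open(d_bay_hall), open(d_lab_bay)}

== RESULT ==
["at(lab)", "open(d_bay_hall)", "open(d_lab_bay)"]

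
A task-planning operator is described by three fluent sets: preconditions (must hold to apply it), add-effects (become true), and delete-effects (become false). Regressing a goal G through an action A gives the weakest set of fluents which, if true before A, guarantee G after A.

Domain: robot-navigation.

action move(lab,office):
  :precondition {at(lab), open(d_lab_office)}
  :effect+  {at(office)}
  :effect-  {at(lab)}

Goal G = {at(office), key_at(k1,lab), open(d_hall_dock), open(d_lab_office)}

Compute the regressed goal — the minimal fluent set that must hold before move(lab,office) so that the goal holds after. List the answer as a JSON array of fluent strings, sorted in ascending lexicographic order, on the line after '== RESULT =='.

Regress:
  G ∩ del = {}  (empty — regression defined)
  G \ add = {at(office), key_at(k1,lab), open(d_hall_dock), open(d_lab_office)} \ {at(office)} = {key_at(k1,lab), open(d_hall_dock), open(d_lab_office)}
  ∪ pre   = {key_at(k1,lab), open(d_hall_dock), open(d_lab_office)} ∪ {at(lab), open(d_lab_office)}
          = {at(lab), key_at(k1,lab), open(d_hall_dock), open(d_lab_office)}

== RESULT ==
["at(lab)", "key_at(k1,lab)", "open(d_hall_dock)", "open(d_lab_office)"]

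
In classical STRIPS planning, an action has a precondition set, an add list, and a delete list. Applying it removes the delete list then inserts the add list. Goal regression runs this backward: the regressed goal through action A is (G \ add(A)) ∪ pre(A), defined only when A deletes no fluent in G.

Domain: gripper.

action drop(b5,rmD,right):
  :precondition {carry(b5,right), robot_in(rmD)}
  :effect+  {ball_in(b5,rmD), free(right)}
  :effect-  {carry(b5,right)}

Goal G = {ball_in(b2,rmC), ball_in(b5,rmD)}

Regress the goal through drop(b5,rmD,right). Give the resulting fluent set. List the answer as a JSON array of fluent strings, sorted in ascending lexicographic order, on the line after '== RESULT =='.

Compute (G \ add) ∪ pre:
  G ∩ del = {}  (empty — regression defined)
  G \ add = {ball_in(b2,rmC), ball_in(b5,rmD)} \ {ball_in(b5,rmD), free(right)} = {ball_in(b2,rmC)}
  ∪ pre   = {ball_in(b2,rmC)} ∪ {carry(b5,right), robot_in(rmD)}
          = {ball_in(b2,rmC), carry(b5,right), robot_in(rmD)}

== RESULT ==
["ball_in(b2,rmC)", "carry(b5,right)", "robot_in(rmD)"]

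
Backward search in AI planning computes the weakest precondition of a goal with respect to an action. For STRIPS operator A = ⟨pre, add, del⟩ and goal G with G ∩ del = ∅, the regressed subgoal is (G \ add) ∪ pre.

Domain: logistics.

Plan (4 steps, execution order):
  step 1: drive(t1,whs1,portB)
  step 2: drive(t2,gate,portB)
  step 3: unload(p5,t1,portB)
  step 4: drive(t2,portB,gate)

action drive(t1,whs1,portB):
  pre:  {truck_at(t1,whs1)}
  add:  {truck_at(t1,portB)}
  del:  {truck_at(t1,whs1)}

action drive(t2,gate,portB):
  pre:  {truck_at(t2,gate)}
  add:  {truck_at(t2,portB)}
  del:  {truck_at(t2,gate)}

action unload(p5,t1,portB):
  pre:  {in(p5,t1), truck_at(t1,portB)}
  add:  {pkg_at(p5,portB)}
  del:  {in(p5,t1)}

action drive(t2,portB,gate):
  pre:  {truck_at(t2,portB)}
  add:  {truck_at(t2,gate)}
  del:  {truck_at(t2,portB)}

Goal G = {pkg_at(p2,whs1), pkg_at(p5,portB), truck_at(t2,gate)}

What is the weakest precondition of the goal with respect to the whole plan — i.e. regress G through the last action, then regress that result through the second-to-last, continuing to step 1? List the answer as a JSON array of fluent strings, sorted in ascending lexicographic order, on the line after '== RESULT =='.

Regress step by step:
  through step 4 (drive(t2,portB,gate)): drop {truck_at(t2,gate)}, keep {pkg_at(p2,whs1), pkg_at(p5,portB)}, require {truck_at(t2,portB)}
    → {pkg_at(p2,whs1), pkg_at(p5,portB), truck_at(t2,portB)}
  through step 3 (unload(p5,t1,portB)): drop {pkg_at(p5,portB)}, keep {pkg_at(p2,whs1), truck_at(t2,portB)}, require {in(p5,t1), truck_at(t1,portB)}
    → {in(p5,t1), pkg_at(p2,whs1), truck_at(t1,portB), truck_at(t2,portB)}
  through step 2 (drive(t2,gate,portB)): drop {truck_at(t2,portB)}, keep {in(p5,t1), pkg_at(p2,whs1), truck_at(t1,portB)}, require {truck_at(t2,gate)}
    → {in(p5,t1), pkg_at(p2,whs1), truck_at(t1,portB), truck_at(t2,gate)}
  through step 1 (drive(t1,whs1,portB)): drop {truck_at(t1,portB)}, keep {in(p5,t1), pkg_at(p2,whs1), truck_at(t2,gate)}, require {truck_at(t1,whs1)}
    → {in(p5,t1), pkg_at(p2,whs1), truck_at(t1,whs1), truck_at(t2,gate)}

== RESULT ==
["in(p5,t1)", "pkg_at(p2,whs1)", "truck_at(t1,whs1)", "truck_at(t2,gate)"]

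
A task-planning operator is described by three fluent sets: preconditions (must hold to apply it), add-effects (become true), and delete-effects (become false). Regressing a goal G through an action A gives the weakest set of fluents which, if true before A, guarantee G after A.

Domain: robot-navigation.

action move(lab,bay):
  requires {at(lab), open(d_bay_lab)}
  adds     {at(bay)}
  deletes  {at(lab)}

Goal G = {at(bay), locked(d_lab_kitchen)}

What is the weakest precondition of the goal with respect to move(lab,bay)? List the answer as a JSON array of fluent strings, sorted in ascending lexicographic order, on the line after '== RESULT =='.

Regress:
  G ∩ del = {}  (empty — regression defined)
  G \ add = {at(bay), locked(d_lab_kitchen)} \ {at(bay)} = {locked(d_lab_kitchen)}
  ∪ pre   = {locked(d_lab_kitchen)} ∪ {at(lab), open(d_bay_lab)}
          = {at(lab), locked(d_lab_kitchen), open(d_bay_lab)}

== RESULT ==
["at(lab)", "locked(d_lab_kitchen)", "open(d_bay_lab)"]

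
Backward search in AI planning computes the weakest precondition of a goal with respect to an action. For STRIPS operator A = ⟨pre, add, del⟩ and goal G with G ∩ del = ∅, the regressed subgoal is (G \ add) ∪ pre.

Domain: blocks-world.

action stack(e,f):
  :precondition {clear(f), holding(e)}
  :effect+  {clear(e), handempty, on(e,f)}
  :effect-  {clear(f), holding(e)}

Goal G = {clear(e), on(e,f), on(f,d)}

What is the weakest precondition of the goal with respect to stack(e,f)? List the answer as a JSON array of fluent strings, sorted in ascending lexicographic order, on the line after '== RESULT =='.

Compute (G \ add) ∪ pre:
  G ∩ del = {}  (empty — regression defined)
  G \ add = {clear(e), on(e,f), on(f,d)} \ {clear(e), handempty, on(e,f)} = {on(f,d)}
  ∪ pre   = {on(f,d)} ∪ {clear(f), holding(e)}
          = {clear(f), holding(e), on(f,d)}

== RESULT ==
["clear(f)", "holding(e)", "on(f,d)"]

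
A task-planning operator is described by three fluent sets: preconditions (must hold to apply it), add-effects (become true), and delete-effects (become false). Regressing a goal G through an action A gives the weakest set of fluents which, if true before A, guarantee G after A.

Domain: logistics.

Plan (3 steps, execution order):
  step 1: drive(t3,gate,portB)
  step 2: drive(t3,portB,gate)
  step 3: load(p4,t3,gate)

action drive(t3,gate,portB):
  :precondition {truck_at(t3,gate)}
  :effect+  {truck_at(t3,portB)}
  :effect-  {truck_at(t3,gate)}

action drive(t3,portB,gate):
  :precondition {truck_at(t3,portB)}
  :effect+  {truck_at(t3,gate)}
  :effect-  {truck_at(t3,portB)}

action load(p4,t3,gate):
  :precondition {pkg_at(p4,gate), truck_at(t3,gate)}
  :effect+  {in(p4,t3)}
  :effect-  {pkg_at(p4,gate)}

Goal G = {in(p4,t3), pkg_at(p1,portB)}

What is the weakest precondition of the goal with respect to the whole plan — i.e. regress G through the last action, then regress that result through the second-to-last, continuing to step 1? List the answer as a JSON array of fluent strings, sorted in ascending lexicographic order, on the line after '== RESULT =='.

Regress step by step:
  through step 3 (load(p4,t3,gate)): drop {in(p4,t3)}, keep {pkg_at(p1,portB)}, require {pkg_at(p4,gate), truck_at(t3,gate)}
    → {pkg_at(p1,portB), pkg_at(p4,gate), truck_at(t3,gate)}
  through step 2 (drive(t3,portB,gate)): drop {truck_at(t3,gate)}, keep {pkg_at(p1,portB), pkg_at(p4,gate)}, require {truck_at(t3,portB)}
    → {pkg_at(p1,portB), pkg_at(p4,gate), truck_at(t3,portB)}
  through step 1 (drive(t3,gate,portB)): drop {truck_at(t3,portB)}, keep {pkg_at(p1,portB), pkg_at(p4,gate)}, require {truck_at(t3,gate)}
    → {pkg_at(p1,portB), pkg_at(p4,gate), truck_at(t3,gate)}

== RESULT ==
["pkg_at(p1,portB)", "pkg_at(p4,gate)", "truck_at(t3,gate)"]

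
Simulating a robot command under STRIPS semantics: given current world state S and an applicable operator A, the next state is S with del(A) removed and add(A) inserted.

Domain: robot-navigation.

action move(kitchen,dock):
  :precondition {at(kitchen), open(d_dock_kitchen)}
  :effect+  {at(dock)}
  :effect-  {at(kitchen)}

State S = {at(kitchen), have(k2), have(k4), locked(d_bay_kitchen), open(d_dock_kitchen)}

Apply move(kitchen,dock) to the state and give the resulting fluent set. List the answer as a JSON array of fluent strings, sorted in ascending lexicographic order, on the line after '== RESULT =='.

Progress:
  pre ⊆ S: {at(kitchen), open(d_dock_kitchen)} ⊆ S  — applicable
  S \ del = {have(k2), have(k4), locked(d_bay_kitchen), open(d_dock_kitchen)}
  ∪ add   = {at(dock), have(k2), have(k4), locked(d_bay_kitchen), open(d_dock_kitchen)}

== RESULT ==
["at(dock)", "have(k2)", "have(k4)", "locked(d_bay_kitchen)", "open(d_dock_kitchen)"]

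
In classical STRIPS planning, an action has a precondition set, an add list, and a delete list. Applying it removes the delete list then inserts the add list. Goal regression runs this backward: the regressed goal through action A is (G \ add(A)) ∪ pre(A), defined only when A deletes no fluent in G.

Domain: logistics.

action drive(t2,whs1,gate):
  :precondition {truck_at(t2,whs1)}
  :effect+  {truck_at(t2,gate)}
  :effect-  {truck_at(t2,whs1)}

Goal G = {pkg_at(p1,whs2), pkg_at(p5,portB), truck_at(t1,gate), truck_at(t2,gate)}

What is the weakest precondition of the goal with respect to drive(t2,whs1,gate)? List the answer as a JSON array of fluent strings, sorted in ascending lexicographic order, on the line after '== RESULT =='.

Compute (G \ add) ∪ pre:
  G ∩ del = {}  (empty — regression defined)
  G \ add = {pkg_at(p1,whs2), pkg_at(p5,portB), truck_at(t1,gate), truck_at(t2,gate)} \ {truck_at(t2,gate)} = {pkg_at(p1,whs2), pkg_at(p5,portB), truck_at(t1,gate)}
  ∪ pre   = {pkg_at(p1,whs2), pkg_at(p5,portB), truck_at(t1,gate)} ∪ {truck_at(t2,whs1)}
          = {pkg_at(p1,whs2), pkg_at(p5,portB), truck_at(t1,gate), truck_at(t2,whs1)}

== RESULT ==
["pkg_at(p1,whs2)", "pkg_at(p5,portB)", "truck_at(t1,gate)", "truck_at(t2,whs1)"]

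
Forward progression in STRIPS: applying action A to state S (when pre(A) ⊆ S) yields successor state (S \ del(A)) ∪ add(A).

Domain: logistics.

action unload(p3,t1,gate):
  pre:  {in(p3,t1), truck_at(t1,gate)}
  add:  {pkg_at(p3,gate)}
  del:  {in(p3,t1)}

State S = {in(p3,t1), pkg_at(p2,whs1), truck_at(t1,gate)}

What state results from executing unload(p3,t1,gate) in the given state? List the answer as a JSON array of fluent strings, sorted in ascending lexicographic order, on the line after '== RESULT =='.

Compute (S \ del) ∪ add:
  pre ⊆ S: {in(p3,t1), truck_at(t1,gate)} ⊆ S  — applicable
  S \ del = {pkg_at(p2,whs1), truck_at(t1,gate)}
  ∪ add   = {pkg_at(p2,whs1), pkg_at(p3,gate), truck_at(t1,gate)}

== RESULT ==
["pkg_at(p2,whs1)", "pkg_at(p3,gate)", "truck_at(t1,gate)"]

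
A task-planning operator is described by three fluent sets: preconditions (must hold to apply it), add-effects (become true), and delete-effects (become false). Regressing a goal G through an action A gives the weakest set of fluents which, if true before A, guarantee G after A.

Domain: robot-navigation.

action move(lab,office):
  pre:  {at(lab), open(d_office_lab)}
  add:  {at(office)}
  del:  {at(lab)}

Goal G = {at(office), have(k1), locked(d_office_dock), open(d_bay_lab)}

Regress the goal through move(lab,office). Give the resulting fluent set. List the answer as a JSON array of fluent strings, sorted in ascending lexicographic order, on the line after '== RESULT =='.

Compute (G \ add) ∪ pre:
  G ∩ del = {}  (empty — regression defined)
  G \ add = {at(office), have(k1), locked(d_office_dock), open(d_bay_lab)} \ {at(office)} = {have(k1), locked(d_office_dock), open(d_bay_lab)}
  ∪ pre   = {have(k1), locked(d_office_dock), open(d_bay_lab)} ∪ {at(lab), open(d_office_lab)}
          = {at(lab), have(k1), locked(d_office_dock), open(d_bay_lab), open(d_office_lab)}

== RESULT ==
["at(lab)", "have(k1)", "locked(d_office_dock)", "open(d_bay_lab)", "open(d_office_lab)"]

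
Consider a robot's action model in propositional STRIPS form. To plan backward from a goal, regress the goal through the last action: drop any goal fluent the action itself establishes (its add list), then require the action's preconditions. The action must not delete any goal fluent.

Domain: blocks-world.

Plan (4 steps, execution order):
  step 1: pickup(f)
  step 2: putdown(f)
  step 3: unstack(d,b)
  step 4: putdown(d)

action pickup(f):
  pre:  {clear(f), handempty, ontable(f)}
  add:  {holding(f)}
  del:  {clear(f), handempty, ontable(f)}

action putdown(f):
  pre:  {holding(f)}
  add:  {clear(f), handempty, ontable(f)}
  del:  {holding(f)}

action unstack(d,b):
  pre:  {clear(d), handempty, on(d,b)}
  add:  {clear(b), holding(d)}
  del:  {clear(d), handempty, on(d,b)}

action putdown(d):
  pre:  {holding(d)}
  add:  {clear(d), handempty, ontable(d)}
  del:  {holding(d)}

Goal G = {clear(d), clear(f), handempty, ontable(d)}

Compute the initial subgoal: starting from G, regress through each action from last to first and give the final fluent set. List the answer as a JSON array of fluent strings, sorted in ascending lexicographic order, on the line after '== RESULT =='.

Regress step by step:
  through step 4 (putdown(d)): drop {clear(d), handempty, ontable(d)}, keep {clear(f)}, require {holding(d)}
    → {clear(f), holding(d)}
  through step 3 (unstack(d,b)): drop {holding(d)}, keep {clear(f)}, require {clear(d), handempty, on(d,b)}
    → {clear(d), clear(f), handempty, on(d,b)}
  through step 2 (putdown(f)): drop {clear(f), handempty}, keep {clear(d), on(d,b)}, require {holding(f)}
    → {clear(d), holding(f), on(d,b)}
  through step 1 (pickup(f)): drop {holding(f)}, keep {clear(d), on(d,b)}, require {clear(f), handempty, ontable(f)}
    → {clear(d), clear(f), handempty, on(d,b), ontable(f)}

== RESULT ==
["clear(d)", "clear(f)", "handempty", "on(d,b)", "ontable(f)"]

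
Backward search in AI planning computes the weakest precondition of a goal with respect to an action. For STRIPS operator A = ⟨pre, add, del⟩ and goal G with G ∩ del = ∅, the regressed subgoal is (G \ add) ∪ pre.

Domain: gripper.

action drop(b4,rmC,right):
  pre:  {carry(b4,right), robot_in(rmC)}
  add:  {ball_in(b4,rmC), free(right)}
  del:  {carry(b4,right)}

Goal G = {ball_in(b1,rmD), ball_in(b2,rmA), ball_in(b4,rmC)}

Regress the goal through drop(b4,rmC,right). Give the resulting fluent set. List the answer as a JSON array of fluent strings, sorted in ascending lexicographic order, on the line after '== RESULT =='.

Compute (G \ add) ∪ pre:
  G ∩ del = {}  (empty — regression defined)
  G \ add = {ball_in(b1,rmD), ball_in(b2,rmA), ball_in(b4,rmC)} \ {ball_in(b4,rmC), free(right)} = {ball_in(b1,rmD), ball_in(b2,rmA)}
  ∪ pre   = {ball_in(b1,rmD), ball_in(b2,rmA)} ∪ {carry(b4,right), robot_in(rmC)}
          = {ball_in(b1,rmD), ball_in(b2,rmA), carry(b4,right), robot_in(rmC)}

== RESULT ==
["ball_in(b1,rmD)", "ball_in(b2,rmA)", "carry(b4,right)", "robot_in(rmC)"]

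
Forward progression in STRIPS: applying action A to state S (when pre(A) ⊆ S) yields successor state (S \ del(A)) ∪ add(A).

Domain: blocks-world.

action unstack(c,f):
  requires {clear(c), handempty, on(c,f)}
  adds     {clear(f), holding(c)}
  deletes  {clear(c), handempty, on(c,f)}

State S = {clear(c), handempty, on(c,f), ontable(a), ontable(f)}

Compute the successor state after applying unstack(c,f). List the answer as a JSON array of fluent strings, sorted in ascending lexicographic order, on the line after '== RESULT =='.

Progress:
  pre ⊆ S: {clear(c), handempty, on(c,f)} ⊆ S  — applicable
  S \ del = {ontable(a), ontable(f)}
  ∪ add   = {clear(f), holding(c), ontable(a), ontable(f)}

== RESULT ==
["clear(f)", "holding(c)", "ontable(a)", "ontable(f)"]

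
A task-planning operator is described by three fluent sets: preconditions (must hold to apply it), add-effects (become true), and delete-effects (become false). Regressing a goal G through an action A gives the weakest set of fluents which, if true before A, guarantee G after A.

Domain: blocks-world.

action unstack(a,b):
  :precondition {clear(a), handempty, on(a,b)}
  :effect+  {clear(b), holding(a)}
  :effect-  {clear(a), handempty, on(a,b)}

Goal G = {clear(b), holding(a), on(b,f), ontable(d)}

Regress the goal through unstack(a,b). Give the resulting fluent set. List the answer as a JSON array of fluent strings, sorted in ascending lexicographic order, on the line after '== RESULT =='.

Regress:
  G ∩ del = {}  (empty — regression defined)
  G \ add = {clear(b), holding(a), on(b,f), ontable(d)} \ {clear(b), holding(a)} = {on(b,f), ontable(d)}
  ∪ pre   = {on(b,f), ontable(d)} ∪ {clear(a), handempty, on(a,b)}
          = {clear(a), handempty, on(a,b), on(b,f), ontable(d)}

== RESULT ==
["clear(a)", "handempty", "on(a,b)", "on(b,f)", "ontable(d)"]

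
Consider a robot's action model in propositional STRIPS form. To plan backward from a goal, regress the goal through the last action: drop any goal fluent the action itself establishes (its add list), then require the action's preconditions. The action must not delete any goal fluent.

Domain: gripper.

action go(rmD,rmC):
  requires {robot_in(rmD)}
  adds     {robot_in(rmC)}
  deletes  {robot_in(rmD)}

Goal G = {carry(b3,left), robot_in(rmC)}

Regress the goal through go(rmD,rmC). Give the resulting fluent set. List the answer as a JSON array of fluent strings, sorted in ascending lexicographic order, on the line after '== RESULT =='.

Compute (G \ add) ∪ pre:
  G ∩ del = {}  (empty — regression defined)
  G \ add = {carry(b3,left), robot_in(rmC)} \ {robot_in(rmC)} = {carry(b3,left)}
  ∪ pre   = {carry(b3,left)} ∪ {robot_in(rmD)}
          = {carry(b3,left), robot_in(rmD)}

== RESULT ==
["carry(b3,left)", "robot_in(rmD)"]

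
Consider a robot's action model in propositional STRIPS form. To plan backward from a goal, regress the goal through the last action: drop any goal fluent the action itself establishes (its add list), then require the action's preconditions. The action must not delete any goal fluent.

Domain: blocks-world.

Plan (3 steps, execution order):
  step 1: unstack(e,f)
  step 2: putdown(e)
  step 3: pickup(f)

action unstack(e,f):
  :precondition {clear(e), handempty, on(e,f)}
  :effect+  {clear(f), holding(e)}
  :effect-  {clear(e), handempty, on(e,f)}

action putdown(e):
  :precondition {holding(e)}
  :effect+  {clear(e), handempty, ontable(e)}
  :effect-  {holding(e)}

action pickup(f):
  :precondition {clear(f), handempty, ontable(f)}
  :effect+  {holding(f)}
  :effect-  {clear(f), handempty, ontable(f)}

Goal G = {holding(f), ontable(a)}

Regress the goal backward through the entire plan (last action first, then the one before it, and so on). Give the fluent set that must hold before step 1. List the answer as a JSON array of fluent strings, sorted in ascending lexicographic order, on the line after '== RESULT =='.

Regress step by step:
  through step 3 (pickup(f)): drop {holding(f)}, keep {ontable(a)}, require {clear(f), handempty, ontable(f)}
    → {clear(f), handempty, ontable(a), ontable(f)}
  through step 2 (putdown(e)): drop {handempty}, keep {clear(f), ontable(a), ontable(f)}, require {holding(e)}
    → {clear(f), holding(e), ontable(a), ontable(f)}
  through step 1 (unstack(e,f)): drop {clear(f), holding(e)}, keep {ontable(a), ontable(f)}, require {clear(e), handempty, on(e,f)}
    → {clear(e), handempty, on(e,f), ontable(a), ontable(f)}

== RESULT ==
["clear(e)", "handempty", "on(e,f)", "ontable(a)", "ontable(f)"]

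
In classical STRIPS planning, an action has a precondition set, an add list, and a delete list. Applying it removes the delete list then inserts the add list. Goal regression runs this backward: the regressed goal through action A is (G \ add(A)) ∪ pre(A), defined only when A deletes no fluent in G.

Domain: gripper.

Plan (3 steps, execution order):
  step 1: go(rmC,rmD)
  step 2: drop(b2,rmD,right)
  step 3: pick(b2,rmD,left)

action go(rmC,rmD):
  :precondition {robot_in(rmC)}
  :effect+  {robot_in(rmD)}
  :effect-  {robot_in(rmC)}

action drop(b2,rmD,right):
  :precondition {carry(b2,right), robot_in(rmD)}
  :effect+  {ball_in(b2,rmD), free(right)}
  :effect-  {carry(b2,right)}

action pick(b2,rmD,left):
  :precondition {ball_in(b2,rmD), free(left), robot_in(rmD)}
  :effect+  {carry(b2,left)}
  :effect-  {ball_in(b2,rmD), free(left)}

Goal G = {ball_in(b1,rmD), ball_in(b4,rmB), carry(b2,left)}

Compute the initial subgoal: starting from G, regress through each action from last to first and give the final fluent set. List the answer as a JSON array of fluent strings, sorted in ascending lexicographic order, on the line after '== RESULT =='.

Regress step by step:
  through step 3 (pick(b2,rmD,left)): drop {carry(b2,left)}, keep {ball_in(b1,rmD), ball_in(b4,rmB)}, require {ball_in(b2,rmD), free(left), robot_in(rmD)}
    → {ball_in(b1,rmD), ball_in(b2,rmD), ball_in(b4,rmB), free(left), robot_in(rmD)}
  through step 2 (drop(b2,rmD,right)): drop {ball_in(b2,rmD)}, keep {ball_in(b1,rmD), ball_in(b4,rmB), free(left), robot_in(rmD)}, require {carry(b2,right), robot_in(rmD)}
    → {ball_in(b1,rmD), ball_in(b4,rmB), carry(b2,right), free(left), robot_in(rmD)}
  through step 1 (go(rmC,rmD)): drop {robot_in(rmD)}, keep {ball_in(b1,rmD), ball_in(b4,rmB), carry(b2,right), free(left)}, require {robot_in(rmC)}
    → {ball_in(b1,rmD), ball_in(b4,rmB), carry(b2,right), free(left), robot_in(rmC)}

== RESULT ==
["ball_in(b1,rmD)", "ball_in(b4,rmB)", "carry(b2,right)", "free(left)", "robot_in(rmC)"]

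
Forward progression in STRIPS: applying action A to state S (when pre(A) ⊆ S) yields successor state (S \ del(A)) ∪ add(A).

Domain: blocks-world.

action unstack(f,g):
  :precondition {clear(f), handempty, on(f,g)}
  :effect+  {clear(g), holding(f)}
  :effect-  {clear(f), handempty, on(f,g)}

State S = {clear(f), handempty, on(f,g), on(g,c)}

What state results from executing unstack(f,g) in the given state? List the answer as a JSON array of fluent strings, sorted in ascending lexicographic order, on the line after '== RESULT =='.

Progress:
  pre ⊆ S: {clear(f), handempty, on(f,g)} ⊆ S  — applicable
  S \ del = {on(g,c)}
  ∪ add   = {clear(g), holding(f), on(g,c)}

== RESULT ==
["clear(g)", "holding(f)", "on(g,c)"]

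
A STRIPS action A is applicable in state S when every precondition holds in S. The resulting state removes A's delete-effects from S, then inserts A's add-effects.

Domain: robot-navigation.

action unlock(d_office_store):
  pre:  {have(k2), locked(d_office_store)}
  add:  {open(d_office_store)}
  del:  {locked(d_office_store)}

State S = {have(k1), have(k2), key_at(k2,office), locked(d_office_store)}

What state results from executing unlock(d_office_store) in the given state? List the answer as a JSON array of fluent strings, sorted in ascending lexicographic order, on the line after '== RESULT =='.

Progress:
  pre ⊆ S: {have(k2), locked(d_office_store)} ⊆ S  — applicable
  S \ del = {have(k1), have(k2), key_at(k2,office)}
  ∪ add   = {have(k1), have(k2), key_at(k2,office), open(d_office_store)}

== RESULT ==
["have(k1)", "have(k2)", "key_at(k2,office)", "open(d_office_store)"]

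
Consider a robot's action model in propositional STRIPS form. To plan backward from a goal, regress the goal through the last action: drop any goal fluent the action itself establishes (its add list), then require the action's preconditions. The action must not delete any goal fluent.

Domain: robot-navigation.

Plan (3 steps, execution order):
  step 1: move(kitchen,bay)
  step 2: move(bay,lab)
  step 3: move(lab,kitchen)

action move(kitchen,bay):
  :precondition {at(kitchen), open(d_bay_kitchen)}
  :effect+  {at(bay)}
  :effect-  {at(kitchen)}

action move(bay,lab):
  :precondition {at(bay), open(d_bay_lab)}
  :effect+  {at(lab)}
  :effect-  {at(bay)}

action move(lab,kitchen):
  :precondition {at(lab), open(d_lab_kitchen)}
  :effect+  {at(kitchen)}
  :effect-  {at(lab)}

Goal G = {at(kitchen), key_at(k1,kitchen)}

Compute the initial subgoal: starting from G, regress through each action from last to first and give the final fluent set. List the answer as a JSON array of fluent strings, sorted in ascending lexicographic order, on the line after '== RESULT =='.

Work backward from the goal:
  through step 3 (move(lab,kitchen)): drop {at(kitchen)}, keep {key_at(k1,kitchen)}, require {at(lab), open(d_lab_kitchen)}
    → {at(lab), key_at(k1,kitchen), open(d_lab_kitchen)}
  through step 2 (move(bay,lab)): drop {at(lab)}, keep {key_at(k1,kitchen), open(d_lab_kitchen)}, require {at(bay), open(d_bay_lab)}
    → {at(bay), key_at(k1,kitchen), open(d_bay_lab), open(d_lab_kitchen)}
  through step 1 (move(kitchen,bay)): drop {at(bay)}, keep {key_at(k1,kitchen), open(d_bay_lab), open(d_lab_kitchen)}, require {at(kitchen), open(d_bay_kitchen)}
    → {at(kitchen), key_at(k1,kitchen), open(d_bay_kitchen), open(d_bay_lab), open(d_lab_kitchen)}

== RESULT ==
["at(kitchen)", "key_at(k1,kitchen)", "open(d_bay_kitchen)", "open(d_bay_lab)", "open(d_lab_kitchen)"]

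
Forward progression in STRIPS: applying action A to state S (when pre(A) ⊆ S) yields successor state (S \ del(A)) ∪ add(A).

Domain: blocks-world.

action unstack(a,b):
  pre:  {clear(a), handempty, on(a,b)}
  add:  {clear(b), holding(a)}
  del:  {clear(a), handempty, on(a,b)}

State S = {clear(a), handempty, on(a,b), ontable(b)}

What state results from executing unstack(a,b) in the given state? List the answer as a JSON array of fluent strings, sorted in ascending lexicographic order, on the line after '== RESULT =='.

Compute (S \ del) ∪ add:
  pre ⊆ S: {clear(a), handempty, on(a,b)} ⊆ S  — applicable
  S \ del = {ontable(b)}
  ∪ add   = {clear(b), holding(a), ontable(b)}

== RESULT ==
["clear(b)", "holding(a)", "ontable(b)"]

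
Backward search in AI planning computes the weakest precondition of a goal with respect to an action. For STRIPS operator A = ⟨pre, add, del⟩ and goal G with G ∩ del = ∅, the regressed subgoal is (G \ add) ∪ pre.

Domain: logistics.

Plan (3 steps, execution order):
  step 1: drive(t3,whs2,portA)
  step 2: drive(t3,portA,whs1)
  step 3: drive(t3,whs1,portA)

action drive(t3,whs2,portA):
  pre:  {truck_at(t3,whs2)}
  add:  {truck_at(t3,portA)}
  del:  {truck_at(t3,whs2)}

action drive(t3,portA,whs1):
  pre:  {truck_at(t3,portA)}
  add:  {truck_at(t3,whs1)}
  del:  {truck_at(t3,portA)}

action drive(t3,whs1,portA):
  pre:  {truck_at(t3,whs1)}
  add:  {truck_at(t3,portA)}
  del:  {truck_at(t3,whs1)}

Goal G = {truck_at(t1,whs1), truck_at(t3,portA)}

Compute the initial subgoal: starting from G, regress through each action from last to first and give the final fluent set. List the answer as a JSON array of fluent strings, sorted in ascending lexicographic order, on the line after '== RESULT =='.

Regress step by step:
  through step 3 (drive(t3,whs1,portA)): drop {truck_at(t3,portA)}, keep {truck_at(t1,whs1)}, require {truck_at(t3,whs1)}
    → {truck_at(t1,whs1), truck_at(t3,whs1)}
  through step 2 (drive(t3,portA,whs1)): drop {truck_at(t3,whs1)}, keep {truck_at(t1,whs1)}, require {truck_at(t3,portA)}
    → {truck_at(t1,whs1), truck_at(t3,portA)}
  through step 1 (drive(t3,whs2,portA)): drop {truck_at(t3,portA)}, keep {truck_at(t1,whs1)}, require {truck_at(t3,whs2)}
    → {truck_at(t1,whs1), truck_at(t3,whs2)}

== RESULT ==
["truck_at(t1,whs1)", "truck_at(t3,whs2)"]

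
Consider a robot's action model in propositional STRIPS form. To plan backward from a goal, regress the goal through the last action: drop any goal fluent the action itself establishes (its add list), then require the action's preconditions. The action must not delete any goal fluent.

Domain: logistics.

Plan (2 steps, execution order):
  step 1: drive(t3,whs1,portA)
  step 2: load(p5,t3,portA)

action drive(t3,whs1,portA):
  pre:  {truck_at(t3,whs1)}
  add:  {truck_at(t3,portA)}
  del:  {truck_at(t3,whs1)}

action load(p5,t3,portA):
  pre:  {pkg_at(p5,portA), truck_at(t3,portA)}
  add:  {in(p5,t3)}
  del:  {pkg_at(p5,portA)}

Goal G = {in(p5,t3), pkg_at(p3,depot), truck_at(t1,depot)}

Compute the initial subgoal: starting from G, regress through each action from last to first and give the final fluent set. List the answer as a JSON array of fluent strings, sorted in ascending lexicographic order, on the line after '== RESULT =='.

Regress step by step:
  through step 2 (load(p5,t3,portA)): drop {in(p5,t3)}, keep {pkg_at(p3,depot), truck_at(t1,depot)}, require {pkg_at(p5,portA), truck_at(t3,portA)}
    → {pkg_at(p3,depot), pkg_at(p5,portA), truck_at(t1,depot), truck_at(t3,portA)}
  through step 1 (drive(t3,whs1,portA)): drop {truck_at(t3,portA)}, keep {pkg_at(p3,depot), pkg_at(p5,portA), truck_at(t1,depot)}, require {truck_at(t3,whs1)}
    → {pkg_at(p3,depot), pkg_at(p5,portA), truck_at(t1,depot), truck_at(t3,whs1)}

== RESULT ==
["pkg_at(p3,depot)", "pkg_at(p5,portA)", "truck_at(t1,depot)", "truck_at(t3,whs1)"]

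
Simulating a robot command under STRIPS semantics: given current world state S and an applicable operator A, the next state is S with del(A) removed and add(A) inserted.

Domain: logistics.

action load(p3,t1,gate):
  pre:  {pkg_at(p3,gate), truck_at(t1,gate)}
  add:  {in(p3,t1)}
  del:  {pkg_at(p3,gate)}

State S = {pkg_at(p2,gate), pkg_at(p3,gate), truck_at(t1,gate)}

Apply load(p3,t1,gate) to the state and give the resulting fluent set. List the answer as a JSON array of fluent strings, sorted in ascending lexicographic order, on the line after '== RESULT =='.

Compute (S \ del) ∪ add:
  pre ⊆ S: {pkg_at(p3,gate), truck_at(t1,gate)} ⊆ S  — applicable
  S \ del = {pkg_at(p2,gate), truck_at(t1,gate)}
  ∪ add   = {in(p3,t1), pkg_at(p2,gate), truck_at(t1,gate)}

== RESULT ==
["in(p3,t1)", "pkg_at(p2,gate)", "truck_at(t1,gate)"]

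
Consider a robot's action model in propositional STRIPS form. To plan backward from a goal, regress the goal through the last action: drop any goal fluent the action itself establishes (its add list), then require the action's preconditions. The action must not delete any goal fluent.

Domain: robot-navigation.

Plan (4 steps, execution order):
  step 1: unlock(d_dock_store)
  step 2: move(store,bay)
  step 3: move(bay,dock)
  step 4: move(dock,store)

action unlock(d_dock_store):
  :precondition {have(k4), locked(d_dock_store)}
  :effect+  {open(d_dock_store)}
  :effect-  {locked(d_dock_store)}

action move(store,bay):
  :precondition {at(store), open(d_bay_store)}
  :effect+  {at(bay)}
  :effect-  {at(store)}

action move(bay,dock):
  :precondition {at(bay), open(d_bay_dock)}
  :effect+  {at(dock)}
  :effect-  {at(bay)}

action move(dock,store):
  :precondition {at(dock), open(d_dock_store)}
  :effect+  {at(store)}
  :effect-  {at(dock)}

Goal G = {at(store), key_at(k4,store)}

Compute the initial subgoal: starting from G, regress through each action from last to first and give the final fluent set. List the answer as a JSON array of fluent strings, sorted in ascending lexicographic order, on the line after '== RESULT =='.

Work backward from the goal:
  through step 4 (move(dock,store)): drop {at(store)}, keep {key_at(k4,store)}, require {at(dock), open(d_dock_store)}
    → {at(dock), key_at(k4,store), open(d_dock_store)}
  through step 3 (move(bay,dock)): drop {at(dock)}, keep {key_at(k4,store), open(d_dock_store)}, require {at(bay), open(d_bay_dock)}
    → {at(bay), key_at(k4,store), open(d_bay_dock), open(d_dock_store)}
  through step 2 (move(store,bay)): drop {at(bay)}, keep {key_at(k4,store), open(d_bay_dock), open(d_dock_store)}, require {at(store), open(d_bay_store)}
    → {at(store), key_at(k4,store), open(d_bay_dock), open(d_bay_store), open(d_dock_store)}
  through step 1 (unlock(d_dock_store)): drop {open(d_dock_store)}, keep {at(store), key_at(k4,store), open(d_bay_dock), open(d_bay_store)}, require {have(k4), locked(d_dock_store)}
    → {at(store), have(k4), key_at(k4,store), locked(d_dock_store), open(d_bay_dock), open(d_bay_store)}

== RESULT ==
["at(store)", "have(k4)", "key_at(k4,store)", "locked(d_dock_store)", "open(d_bay_dock)", "open(d_bay_store)"]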